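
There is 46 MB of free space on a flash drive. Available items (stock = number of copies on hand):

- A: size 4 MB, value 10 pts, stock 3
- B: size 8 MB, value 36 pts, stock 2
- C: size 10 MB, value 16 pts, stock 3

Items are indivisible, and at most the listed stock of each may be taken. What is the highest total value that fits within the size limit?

Top feasible selections:
- 2×A + 2×B + 2×C: size 44, value 124
- 2×B + 3×C: size 46, value 120
- 3×A + 2×B + 1×C: size 38, value 118
- 1×A + 2×B + 2×C: size 40, value 114
Best: 124 pts.

124 pts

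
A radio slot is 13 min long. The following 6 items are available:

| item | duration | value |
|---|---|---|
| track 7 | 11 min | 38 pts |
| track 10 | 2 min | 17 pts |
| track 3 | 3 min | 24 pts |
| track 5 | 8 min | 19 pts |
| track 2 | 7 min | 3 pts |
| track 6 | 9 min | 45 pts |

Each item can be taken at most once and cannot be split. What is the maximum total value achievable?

Check high-value combinations within 13 min:
- track 3+track 6: duration 3+9=12, value 24+45=69
- track 10+track 6: duration 2+9=11, value 17+45=62
- track 10+track 3+track 5: duration 2+3+8=13, value 17+24+19=60
Best: 69 pts.

69 pts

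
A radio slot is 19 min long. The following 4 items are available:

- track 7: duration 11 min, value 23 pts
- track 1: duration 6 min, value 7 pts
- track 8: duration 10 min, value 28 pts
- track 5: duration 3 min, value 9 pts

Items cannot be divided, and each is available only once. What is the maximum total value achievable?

Check high-value combinations within 19 min:
- track 1+track 8+track 5: duration 6+10+3=19, value 7+28+9=44
- track 8+track 5: duration 10+3=13, value 28+9=37
- track 1+track 8: duration 6+10=16, value 7+28=35
- track 7+track 5: duration 11+3=14, value 23+9=32
- track 7+track 1: duration 11+6=17, value 23+7=30
Best: 44 pts.

44 pts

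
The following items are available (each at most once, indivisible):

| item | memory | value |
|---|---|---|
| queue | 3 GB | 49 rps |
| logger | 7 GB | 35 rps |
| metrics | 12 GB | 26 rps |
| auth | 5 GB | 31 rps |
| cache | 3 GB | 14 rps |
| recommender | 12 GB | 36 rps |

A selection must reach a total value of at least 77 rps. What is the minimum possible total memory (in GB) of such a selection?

Subsets with value ≥ 77, sorted by total memory:
- queue+auth: memory 8, value 80
- queue+logger: memory 10, value 84
- queue+auth+cache: memory 11, value 94
- queue+logger+cache: memory 13, value 98
Minimum memory: 8 GB.

8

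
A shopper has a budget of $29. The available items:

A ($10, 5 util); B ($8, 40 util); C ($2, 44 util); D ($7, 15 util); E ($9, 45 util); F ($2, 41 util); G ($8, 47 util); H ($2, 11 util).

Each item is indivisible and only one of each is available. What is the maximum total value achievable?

217 util

Check high-value combinations within $29:
- B+C+E+F+G: cost 8+2+9+2+8=29, value 40+44+45+41+47=217
- B+C+D+F+G+H: cost 8+2+7+2+8+2=29, value 40+44+15+41+47+11=198
- C+D+E+F+G: cost 2+7+9+2+8=28, value 44+15+45+41+47=192
Best: 217 util.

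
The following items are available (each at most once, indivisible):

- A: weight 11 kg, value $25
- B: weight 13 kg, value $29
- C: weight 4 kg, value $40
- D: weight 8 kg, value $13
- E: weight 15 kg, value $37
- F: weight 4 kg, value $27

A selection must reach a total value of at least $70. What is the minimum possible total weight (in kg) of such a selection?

Subsets with value ≥ 70, sorted by total weight:
- C+D+F: weight 16, value 80
- A+C+F: weight 19, value 92
- C+E: weight 19, value 77
- B+C+F: weight 21, value 96
Minimum weight: 16 kg.

16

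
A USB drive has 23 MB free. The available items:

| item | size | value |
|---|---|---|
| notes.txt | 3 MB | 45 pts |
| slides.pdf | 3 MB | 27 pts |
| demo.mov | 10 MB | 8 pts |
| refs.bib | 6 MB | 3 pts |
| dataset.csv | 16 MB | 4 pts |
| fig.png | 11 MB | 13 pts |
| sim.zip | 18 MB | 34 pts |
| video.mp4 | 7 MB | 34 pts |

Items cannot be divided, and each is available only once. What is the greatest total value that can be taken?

Check high-value combinations within 23 MB:
- notes.txt+slides.pdf+demo.mov+video.mp4: size 3+3+10+7=23, value 45+27+8+34=114
- notes.txt+slides.pdf+refs.bib+video.mp4: size 3+3+6+7=19, value 45+27+3+34=109
- notes.txt+slides.pdf+video.mp4: size 3+3+7=13, value 45+27+34=106
Best: 114 pts.

114 pts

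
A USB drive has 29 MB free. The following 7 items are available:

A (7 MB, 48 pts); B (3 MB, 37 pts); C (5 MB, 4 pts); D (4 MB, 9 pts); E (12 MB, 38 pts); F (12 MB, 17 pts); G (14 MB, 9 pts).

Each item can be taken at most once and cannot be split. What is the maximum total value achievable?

Check high-value combinations within 29 MB:
- A+B+D+E: size 7+3+4+12=26, value 48+37+9+38=132
- A+B+C+E: size 7+3+5+12=27, value 48+37+4+38=127
- A+B+E: size 7+3+12=22, value 48+37+38=123
- A+B+D+F: size 7+3+4+12=26, value 48+37+9+17=111
Best: 132 pts.

132 pts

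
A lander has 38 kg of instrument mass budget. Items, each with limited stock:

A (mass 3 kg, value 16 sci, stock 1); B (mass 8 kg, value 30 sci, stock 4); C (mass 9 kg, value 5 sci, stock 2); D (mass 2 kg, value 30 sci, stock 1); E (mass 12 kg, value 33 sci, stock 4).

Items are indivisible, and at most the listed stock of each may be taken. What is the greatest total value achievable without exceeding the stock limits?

166 sci

Best selections within mass 38 and stock limits:
- 1×A + 4×B + 1×D: mass 37, value 166
- 3×B + 1×D + 1×E: mass 38, value 153
Best: 166 sci.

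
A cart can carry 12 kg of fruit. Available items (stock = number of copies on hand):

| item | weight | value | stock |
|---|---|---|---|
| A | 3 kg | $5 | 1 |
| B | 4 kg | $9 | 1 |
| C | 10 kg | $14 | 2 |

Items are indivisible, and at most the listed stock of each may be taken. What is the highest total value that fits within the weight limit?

$14

Top feasible selections:
- 1×A + 1×B: weight 7, value 14
- 1×C: weight 10, value 14
- 1×B: weight 4, value 9
- 1×A: weight 3, value 5
Best: $14.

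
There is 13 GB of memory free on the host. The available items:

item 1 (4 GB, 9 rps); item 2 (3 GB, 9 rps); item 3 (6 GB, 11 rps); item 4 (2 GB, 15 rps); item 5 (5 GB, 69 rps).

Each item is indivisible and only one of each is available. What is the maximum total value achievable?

95 rps

Check high-value combinations within 13 GB:
- item 3+item 4+item 5: memory 6+2+5=13, value 11+15+69=95
- item 2+item 4+item 5: memory 3+2+5=10, value 9+15+69=93
- item 1+item 4+item 5: memory 4+2+5=11, value 9+15+69=93
- item 1+item 2+item 5: memory 4+3+5=12, value 9+9+69=87
- item 4+item 5: memory 2+5=7, value 15+69=84
Best: 95 rps.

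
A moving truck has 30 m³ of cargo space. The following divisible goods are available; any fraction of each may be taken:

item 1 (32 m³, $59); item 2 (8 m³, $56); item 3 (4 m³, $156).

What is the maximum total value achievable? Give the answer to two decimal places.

Take in order of value per unit:
- item 3 (156/4 per unit): all 4 → value 156, running total 156.00
- item 2 (56/8 per unit): all 8 → value 56, running total 212.00
- item 1 (59/32 per unit): 18 of 32 → value 18×59/32 = 33.1875, running total 245.19
Total 245.19.

245.19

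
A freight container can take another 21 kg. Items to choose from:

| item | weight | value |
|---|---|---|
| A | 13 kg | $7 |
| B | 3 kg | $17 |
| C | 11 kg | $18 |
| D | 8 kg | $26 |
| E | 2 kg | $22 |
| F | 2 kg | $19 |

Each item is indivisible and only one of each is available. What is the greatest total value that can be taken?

This is a 0/1 knapsack; check combinations near the capacity.
- B+D+E+F: weight 3+8+2+2=15, value 17+26+22+19=84
- B+C+E+F: weight 3+11+2+2=18, value 17+18+22+19=76
- D+E+F: weight 8+2+2=12, value 26+22+19=67
- C+D+E: weight 11+8+2=21, value 18+26+22=66
- B+D+E: weight 3+8+2=13, value 17+26+22=65
Best: $84.

$84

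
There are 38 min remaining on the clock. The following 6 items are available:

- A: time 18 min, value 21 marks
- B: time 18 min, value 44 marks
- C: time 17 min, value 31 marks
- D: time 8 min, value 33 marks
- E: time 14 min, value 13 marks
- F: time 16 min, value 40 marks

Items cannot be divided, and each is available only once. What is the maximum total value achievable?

Check high-value combinations within 38 min:
- D+E+F: time 8+14+16=38, value 33+13+40=86
- B+F: time 18+16=34, value 44+40=84
- B+D: time 18+8=26, value 44+33=77
- B+C: time 18+17=35, value 44+31=75
Best: 86 marks.

86 marks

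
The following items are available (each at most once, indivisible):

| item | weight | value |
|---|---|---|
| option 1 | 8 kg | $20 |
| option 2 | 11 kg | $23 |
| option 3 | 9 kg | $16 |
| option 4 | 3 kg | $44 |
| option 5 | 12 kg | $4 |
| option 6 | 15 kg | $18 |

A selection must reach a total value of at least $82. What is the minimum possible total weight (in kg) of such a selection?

22

Subsets with value ≥ 82, sorted by total weight:
- option 1+option 2+option 4: weight 22, value 87
- option 2+option 3+option 4: weight 23, value 83
Minimum weight: 22 kg.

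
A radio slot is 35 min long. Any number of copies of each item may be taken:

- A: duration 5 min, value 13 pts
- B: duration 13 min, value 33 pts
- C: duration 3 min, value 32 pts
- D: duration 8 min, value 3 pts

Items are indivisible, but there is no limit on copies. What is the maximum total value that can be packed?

Best value-per-unit is C at 32/3, and filling with it alone uses duration 11×3=33. No mix of the others beats 11×32 = 352.

352 pts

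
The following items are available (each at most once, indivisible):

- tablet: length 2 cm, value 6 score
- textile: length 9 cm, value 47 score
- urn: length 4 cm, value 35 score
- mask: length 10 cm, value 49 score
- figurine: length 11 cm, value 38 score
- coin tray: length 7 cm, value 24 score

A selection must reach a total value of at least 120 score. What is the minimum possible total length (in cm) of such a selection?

Subsets with value ≥ 120, sorted by total length:
- textile+urn+mask: length 23, value 131
- textile+urn+figurine: length 24, value 120
- tablet+textile+urn+mask: length 25, value 137
Minimum length: 23 cm.

23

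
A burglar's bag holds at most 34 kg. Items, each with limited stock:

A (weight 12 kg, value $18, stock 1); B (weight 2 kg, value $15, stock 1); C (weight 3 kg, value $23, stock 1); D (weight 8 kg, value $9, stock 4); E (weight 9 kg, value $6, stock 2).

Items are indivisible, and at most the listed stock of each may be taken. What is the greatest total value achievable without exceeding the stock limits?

$74

Best selections within weight 34 and stock limits:
- 1×A + 1×B + 1×C + 2×D: weight 33, value 74
- 1×A + 1×B + 1×C + 1×D + 1×E: weight 34, value 71
- 1×A + 1×B + 1×C + 1×D: weight 25, value 65
- 1×B + 1×C + 3×D: weight 29, value 65
Best: $74.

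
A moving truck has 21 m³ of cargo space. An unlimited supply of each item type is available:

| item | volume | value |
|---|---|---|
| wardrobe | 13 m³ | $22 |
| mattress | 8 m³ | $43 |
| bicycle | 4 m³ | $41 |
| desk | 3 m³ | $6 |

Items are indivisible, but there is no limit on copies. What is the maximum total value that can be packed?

Best value-per-unit is bicycle at 41/4, and filling with it alone uses volume 5×4=20. No mix of the others beats 5×41 = 205.

$205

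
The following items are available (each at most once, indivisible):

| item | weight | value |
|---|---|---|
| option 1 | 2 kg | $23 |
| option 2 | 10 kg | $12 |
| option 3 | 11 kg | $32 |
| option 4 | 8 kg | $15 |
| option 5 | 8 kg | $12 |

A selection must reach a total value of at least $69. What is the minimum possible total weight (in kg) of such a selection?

Subsets with value ≥ 69, sorted by total weight:
- option 1+option 3+option 4: weight 21, value 70
- option 1+option 3+option 4+option 5: weight 29, value 82
- option 1+option 2+option 3+option 4: weight 31, value 82
Minimum weight: 21 kg.

21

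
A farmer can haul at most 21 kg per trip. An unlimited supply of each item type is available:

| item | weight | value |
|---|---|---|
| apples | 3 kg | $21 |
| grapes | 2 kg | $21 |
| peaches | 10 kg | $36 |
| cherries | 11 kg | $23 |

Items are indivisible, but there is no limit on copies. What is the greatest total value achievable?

Best value-per-unit is grapes at 21/2; filling with it alone gives 10×21 = 210.
Optimal mix: 1×apples + 9×grapes → weight 21, value 210.

$210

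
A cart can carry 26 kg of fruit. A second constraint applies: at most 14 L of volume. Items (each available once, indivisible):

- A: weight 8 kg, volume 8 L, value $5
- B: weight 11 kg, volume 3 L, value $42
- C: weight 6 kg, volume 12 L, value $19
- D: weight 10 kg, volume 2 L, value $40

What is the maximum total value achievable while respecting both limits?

Feasible sets respecting both limits:
- B+D: weight 21, volume 5, value 82
- C+D: weight 16, volume 14, value 59
- A+B: weight 19, volume 11, value 47
- A+D: weight 18, volume 10, value 45
Best: $82.

$82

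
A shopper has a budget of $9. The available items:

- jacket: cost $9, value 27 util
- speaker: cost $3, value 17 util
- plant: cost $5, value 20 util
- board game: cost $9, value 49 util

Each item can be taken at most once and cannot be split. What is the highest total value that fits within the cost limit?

Check high-value combinations within $9:
- board game: cost 9, value 49
- speaker+plant: cost 3+5=8, value 17+20=37
- jacket: cost 9, value 27
- plant: cost 5, value 20
Best: 49 util.

49 util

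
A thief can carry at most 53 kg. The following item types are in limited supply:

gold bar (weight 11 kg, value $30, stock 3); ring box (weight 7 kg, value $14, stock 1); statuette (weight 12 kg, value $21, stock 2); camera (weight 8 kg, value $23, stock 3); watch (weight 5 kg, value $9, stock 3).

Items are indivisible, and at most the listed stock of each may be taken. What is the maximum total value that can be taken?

$143

Best selections within weight 53 and stock limits:
- 2×gold bar + 1×ring box + 3×camera: weight 53, value 143
- 2×gold bar + 3×camera + 1×watch: weight 51, value 138
- 3×gold bar + 2×camera: weight 49, value 136
Best: $143.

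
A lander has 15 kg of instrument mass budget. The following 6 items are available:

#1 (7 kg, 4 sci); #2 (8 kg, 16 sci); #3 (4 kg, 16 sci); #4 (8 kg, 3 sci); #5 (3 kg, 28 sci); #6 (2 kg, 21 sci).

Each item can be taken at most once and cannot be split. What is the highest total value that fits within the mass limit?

Check high-value combinations within 15 kg:
- #3+#5+#6: mass 4+3+2=9, value 16+28+21=65
- #2+#5+#6: mass 8+3+2=13, value 16+28+21=65
- #2+#3+#5: mass 8+4+3=15, value 16+16+28=60
- #1+#5+#6: mass 7+3+2=12, value 4+28+21=53
Best: 65 sci.

65 sci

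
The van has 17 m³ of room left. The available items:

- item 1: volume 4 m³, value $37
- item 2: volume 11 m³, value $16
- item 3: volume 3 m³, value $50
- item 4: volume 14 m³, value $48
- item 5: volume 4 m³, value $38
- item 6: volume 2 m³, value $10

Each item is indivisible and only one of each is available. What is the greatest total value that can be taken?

Check high-value combinations within 17 m³:
- item 1+item 3+item 5+item 6: volume 4+3+4+2=13, value 37+50+38+10=135
- item 1+item 3+item 5: volume 4+3+4=11, value 37+50+38=125
- item 3+item 5+item 6: volume 3+4+2=9, value 50+38+10=98
- item 3+item 4: volume 3+14=17, value 50+48=98
Best: $135.

$135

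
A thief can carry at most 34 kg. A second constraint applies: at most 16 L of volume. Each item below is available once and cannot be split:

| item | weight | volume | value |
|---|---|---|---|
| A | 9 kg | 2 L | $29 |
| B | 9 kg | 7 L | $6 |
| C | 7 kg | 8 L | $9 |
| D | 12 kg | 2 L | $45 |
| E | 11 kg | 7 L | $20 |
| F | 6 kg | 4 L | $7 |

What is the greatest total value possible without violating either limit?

$94

Feasible sets respecting both limits:
- A+D+E: weight 32, volume 11, value 94
- A+C+D+F: weight 34, volume 16, value 90
- A+C+D: weight 28, volume 12, value 83
- A+D+F: weight 27, volume 8, value 81
Best: $94.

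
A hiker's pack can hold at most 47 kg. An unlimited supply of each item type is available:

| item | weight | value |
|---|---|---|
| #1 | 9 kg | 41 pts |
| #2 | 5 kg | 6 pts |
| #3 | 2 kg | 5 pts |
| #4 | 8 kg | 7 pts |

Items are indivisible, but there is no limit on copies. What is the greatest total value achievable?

Best value-per-unit is #1 at 41/9; filling with it alone gives 5×41 = 205.
Optimal mix: 5×#1 + 1×#3 → weight 47, value 210.

210 pts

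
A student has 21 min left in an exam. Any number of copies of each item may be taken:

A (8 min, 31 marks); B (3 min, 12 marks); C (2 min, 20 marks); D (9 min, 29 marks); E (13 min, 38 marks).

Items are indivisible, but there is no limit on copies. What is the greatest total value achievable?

Best value-per-unit is C at 20/2, and filling with it alone uses time 10×2=20. No mix of the others beats 10×20 = 200.

200 marks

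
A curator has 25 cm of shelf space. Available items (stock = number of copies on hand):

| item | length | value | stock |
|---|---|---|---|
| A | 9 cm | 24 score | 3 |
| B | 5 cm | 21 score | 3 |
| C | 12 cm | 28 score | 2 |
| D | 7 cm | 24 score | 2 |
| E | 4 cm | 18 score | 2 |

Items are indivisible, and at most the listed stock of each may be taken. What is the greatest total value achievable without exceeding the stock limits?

102 score

Best selections within length 25 and stock limits:
- 2×B + 1×D + 2×E: length 25, value 102
- 3×B + 2×E: length 23, value 99
- 2×B + 2×D: length 24, value 90
Best: 102 score.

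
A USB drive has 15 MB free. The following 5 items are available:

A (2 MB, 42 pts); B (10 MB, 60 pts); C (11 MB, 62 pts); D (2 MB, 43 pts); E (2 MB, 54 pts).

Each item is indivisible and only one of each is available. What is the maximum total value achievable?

159 pts

Check high-value combinations within 15 MB:
- C+D+E: size 11+2+2=15, value 62+43+54=159
- A+C+E: size 2+11+2=15, value 42+62+54=158
- B+D+E: size 10+2+2=14, value 60+43+54=157
- A+B+E: size 2+10+2=14, value 42+60+54=156
- A+C+D: size 2+11+2=15, value 42+62+43=147
Best: 159 pts.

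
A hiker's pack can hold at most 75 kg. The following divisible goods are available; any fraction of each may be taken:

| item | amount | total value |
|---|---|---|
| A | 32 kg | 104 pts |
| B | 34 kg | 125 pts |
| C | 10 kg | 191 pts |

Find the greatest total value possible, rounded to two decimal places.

Take in order of value per unit:
- C (191/10 per unit): all 10 → value 191, running total 191.00
- B (125/34 per unit): all 34 → value 125, running total 316.00
- A (104/32 per unit): 31 of 32 → value 31×104/32 = 100.7500, running total 416.75
Total 416.75.

416.75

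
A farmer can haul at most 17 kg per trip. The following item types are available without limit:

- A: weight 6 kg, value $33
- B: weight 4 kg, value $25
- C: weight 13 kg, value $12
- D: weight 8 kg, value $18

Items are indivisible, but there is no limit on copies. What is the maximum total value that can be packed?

Best value-per-unit is B at 25/4, and filling with it alone uses weight 4×4=16. No mix of the others beats 4×25 = 100.

$100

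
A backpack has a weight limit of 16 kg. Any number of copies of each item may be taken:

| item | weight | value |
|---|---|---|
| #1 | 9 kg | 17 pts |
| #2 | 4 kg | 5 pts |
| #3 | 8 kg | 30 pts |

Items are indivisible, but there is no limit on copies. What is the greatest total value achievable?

Best value-per-unit is #3 at 30/8, and filling with it alone uses weight 2×8=16. No mix of the others beats 2×30 = 60.

60 pts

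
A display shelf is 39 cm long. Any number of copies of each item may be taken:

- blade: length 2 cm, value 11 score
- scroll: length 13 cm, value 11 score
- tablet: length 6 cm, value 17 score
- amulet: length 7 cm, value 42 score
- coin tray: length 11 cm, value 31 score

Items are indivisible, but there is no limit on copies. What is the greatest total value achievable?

Best value-per-unit is amulet at 42/7; filling with it alone gives 5×42 = 210.
Optimal mix: 2×blade + 5×amulet → length 39, value 232.

232 score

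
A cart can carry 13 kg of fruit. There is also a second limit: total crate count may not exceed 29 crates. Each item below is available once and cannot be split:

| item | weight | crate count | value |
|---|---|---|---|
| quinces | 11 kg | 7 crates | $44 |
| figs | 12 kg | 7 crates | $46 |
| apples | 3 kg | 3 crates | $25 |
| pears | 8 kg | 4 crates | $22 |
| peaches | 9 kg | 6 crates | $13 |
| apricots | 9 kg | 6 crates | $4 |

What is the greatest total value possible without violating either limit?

$47

Feasible sets respecting both limits:
- apples+pears: weight 11, crate count 7, value 47
- figs: weight 12, crate count 7, value 46
- quinces: weight 11, crate count 7, value 44
- apples+peaches: weight 12, crate count 9, value 38
Best: $47.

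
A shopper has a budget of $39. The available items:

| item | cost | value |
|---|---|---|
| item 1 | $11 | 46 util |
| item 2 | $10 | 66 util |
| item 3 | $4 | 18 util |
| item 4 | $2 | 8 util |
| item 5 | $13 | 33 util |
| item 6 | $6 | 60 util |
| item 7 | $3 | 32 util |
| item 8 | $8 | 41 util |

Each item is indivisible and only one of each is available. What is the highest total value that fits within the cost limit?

This is a 0/1 knapsack; check combinations near the capacity.
- item 1+item 2+item 6+item 7+item 8: cost 11+10+6+3+8=38, value 46+66+60+32+41=245
- item 1+item 2+item 3+item 6+item 8: cost 11+10+4+6+8=39, value 46+66+18+60+41=231
- item 1+item 2+item 3+item 4+item 6+item 7: cost 11+10+4+2+6+3=36, value 46+66+18+8+60+32=230
- item 2+item 3+item 4+item 6+item 7+item 8: cost 10+4+2+6+3+8=33, value 66+18+8+60+32+41=225
- item 1+item 2+item 3+item 6+item 7: cost 11+10+4+6+3=34, value 46+66+18+60+32=222
Best: 245 util.

245 util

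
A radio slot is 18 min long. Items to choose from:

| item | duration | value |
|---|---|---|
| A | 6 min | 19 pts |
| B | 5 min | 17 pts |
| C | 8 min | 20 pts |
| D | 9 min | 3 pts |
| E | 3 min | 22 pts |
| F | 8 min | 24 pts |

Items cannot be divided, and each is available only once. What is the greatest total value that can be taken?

65 pts

This is a 0/1 knapsack; check combinations near the capacity.
- A+E+F: duration 6+3+8=17, value 19+22+24=65
- B+E+F: duration 5+3+8=16, value 17+22+24=63
- A+C+E: duration 6+8+3=17, value 19+20+22=61
Best: 65 pts.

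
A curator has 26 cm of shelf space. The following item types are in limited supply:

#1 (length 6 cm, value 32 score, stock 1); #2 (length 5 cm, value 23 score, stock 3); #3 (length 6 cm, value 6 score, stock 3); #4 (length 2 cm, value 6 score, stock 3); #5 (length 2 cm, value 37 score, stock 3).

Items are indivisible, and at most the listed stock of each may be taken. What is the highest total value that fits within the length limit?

Top feasible selections:
- 1×#1 + 2×#2 + 2×#4 + 3×#5: length 26, value 201
- 1×#1 + 2×#2 + 1×#4 + 3×#5: length 24, value 195
Best: 201 score.

201 score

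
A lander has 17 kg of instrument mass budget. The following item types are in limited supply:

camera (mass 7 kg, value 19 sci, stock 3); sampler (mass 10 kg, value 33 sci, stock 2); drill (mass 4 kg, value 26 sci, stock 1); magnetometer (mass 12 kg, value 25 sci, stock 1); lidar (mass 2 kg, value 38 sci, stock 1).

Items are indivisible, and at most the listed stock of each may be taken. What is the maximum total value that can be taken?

97 sci

Best selections within mass 17 and stock limits:
- 1×sampler + 1×drill + 1×lidar: mass 16, value 97
- 1×camera + 1×drill + 1×lidar: mass 13, value 83
- 2×camera + 1×lidar: mass 16, value 76
- 1×sampler + 1×lidar: mass 12, value 71
Best: 97 sci.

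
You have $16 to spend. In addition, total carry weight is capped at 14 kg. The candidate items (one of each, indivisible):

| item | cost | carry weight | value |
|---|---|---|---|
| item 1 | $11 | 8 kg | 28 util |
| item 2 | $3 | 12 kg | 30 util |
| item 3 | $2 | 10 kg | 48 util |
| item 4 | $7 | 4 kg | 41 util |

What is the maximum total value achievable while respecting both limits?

89 util

Feasible sets respecting both limits:
- item 3+item 4: cost 9, carry weight 14, value 89
- item 3: cost 2, carry weight 10, value 48
- item 4: cost 7, carry weight 4, value 41
- item 2: cost 3, carry weight 12, value 30
Best: 89 util.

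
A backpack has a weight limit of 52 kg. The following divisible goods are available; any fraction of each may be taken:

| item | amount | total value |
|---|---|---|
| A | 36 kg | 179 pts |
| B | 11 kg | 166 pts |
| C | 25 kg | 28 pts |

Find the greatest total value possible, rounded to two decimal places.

350.60

Take in order of value per unit:
- B (166/11 per unit): all 11 → value 166, running total 166.00
- A (179/36 per unit): all 36 → value 179, running total 345.00
- C (28/25 per unit): 5 of 25 → value 5×28/25 = 5.6000, running total 350.60
Total 350.60.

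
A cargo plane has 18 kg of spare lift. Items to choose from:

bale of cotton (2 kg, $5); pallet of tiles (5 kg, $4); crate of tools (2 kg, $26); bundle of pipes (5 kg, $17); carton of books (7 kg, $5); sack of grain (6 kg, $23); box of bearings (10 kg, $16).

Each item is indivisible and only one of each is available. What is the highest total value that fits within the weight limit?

Check high-value combinations within 18 kg:
- bale of cotton+crate of tools+bundle of pipes+sack of grain: weight 2+2+5+6=15, value 5+26+17+23=71
- pallet of tiles+crate of tools+bundle of pipes+sack of grain: weight 5+2+5+6=18, value 4+26+17+23=70
- crate of tools+bundle of pipes+sack of grain: weight 2+5+6=13, value 26+17+23=66
- crate of tools+sack of grain+box of bearings: weight 2+6+10=18, value 26+23+16=65
Best: $71.

$71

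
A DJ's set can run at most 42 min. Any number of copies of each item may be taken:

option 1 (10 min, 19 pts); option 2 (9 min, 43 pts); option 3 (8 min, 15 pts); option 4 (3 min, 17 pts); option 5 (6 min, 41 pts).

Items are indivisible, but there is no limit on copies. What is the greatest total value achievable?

287 pts

Best value-per-unit is option 5 at 41/6, and filling with it alone uses duration 7×6=42. No mix of the others beats 7×41 = 287.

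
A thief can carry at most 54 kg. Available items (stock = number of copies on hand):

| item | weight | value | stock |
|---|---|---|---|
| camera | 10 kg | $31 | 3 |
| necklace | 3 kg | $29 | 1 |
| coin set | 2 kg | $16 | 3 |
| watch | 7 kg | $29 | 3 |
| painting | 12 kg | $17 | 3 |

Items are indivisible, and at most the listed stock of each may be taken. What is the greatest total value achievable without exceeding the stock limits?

$228

Best selections within weight 54 and stock limits:
- 3×camera + 1×necklace + 3×coin set + 2×watch: weight 53, value 228
- 2×camera + 1×necklace + 3×coin set + 3×watch: weight 50, value 226
- 3×camera + 1×necklace + 2×coin set + 2×watch: weight 51, value 212
- 1×camera + 1×necklace + 3×coin set + 3×watch + 1×painting: weight 52, value 212
Best: $228.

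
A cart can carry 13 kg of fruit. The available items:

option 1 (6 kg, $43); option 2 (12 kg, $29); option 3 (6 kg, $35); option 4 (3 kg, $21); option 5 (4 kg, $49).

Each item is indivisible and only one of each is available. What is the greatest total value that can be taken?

$113

Check high-value combinations within 13 kg:
- option 1+option 4+option 5: weight 6+3+4=13, value 43+21+49=113
- option 3+option 4+option 5: weight 6+3+4=13, value 35+21+49=105
- option 1+option 5: weight 6+4=10, value 43+49=92
- option 3+option 5: weight 6+4=10, value 35+49=84
- option 1+option 3: weight 6+6=12, value 43+35=78
Best: $113.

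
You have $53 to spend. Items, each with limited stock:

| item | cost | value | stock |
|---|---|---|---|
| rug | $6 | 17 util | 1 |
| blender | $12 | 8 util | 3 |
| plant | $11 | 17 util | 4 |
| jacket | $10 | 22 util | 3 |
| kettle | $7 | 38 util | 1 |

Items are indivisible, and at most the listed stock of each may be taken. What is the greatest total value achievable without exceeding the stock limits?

Top feasible selections:
- 1×rug + 3×jacket + 1×kettle: cost 43, value 121
- 1×plant + 3×jacket + 1×kettle: cost 48, value 121
- 1×rug + 1×plant + 2×jacket + 1×kettle: cost 44, value 116
Best: 121 util.

121 util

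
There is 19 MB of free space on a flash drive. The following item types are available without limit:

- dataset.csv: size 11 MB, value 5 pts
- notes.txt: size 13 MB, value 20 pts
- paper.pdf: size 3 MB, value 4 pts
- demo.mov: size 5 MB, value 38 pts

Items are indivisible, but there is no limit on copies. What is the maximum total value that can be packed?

118 pts

Best value-per-unit is demo.mov at 38/5; filling with it alone gives 3×38 = 114.
Optimal mix: 1×paper.pdf + 3×demo.mov → size 18, value 118.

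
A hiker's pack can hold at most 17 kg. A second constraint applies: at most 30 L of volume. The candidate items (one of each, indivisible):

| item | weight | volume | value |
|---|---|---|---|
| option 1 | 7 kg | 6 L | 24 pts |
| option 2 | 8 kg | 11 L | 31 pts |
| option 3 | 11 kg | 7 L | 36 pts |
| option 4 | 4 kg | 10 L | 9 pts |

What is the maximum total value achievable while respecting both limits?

Feasible sets respecting both limits:
- option 1+option 2: weight 15, volume 17, value 55
- option 3+option 4: weight 15, volume 17, value 45
- option 2+option 4: weight 12, volume 21, value 40
- option 3: weight 11, volume 7, value 36
Best: 55 pts.

55 pts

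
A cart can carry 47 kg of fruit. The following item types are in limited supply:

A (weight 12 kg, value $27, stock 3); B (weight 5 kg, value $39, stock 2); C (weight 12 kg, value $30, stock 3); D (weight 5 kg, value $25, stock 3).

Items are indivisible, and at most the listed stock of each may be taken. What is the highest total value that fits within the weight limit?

$188

Top feasible selections:
- 2×B + 2×C + 2×D: weight 44, value 188
- 1×A + 2×B + 1×C + 2×D: weight 44, value 185
- 2×B + 1×C + 3×D: weight 37, value 183
- 2×A + 2×B + 2×D: weight 44, value 182
Best: $188.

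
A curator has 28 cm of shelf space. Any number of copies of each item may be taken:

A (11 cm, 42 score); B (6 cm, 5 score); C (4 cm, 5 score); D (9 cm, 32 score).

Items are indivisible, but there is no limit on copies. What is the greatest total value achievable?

Best value-per-unit is A at 42/11; filling with it alone gives 2×42 = 84.
Optimal mix: 3×D → length 27, value 96.

96 score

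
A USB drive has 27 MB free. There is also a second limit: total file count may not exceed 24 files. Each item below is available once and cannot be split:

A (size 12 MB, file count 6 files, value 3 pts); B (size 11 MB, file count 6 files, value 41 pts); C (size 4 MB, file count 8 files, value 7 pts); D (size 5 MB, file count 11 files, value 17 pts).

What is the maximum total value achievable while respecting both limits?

Feasible sets respecting both limits:
- B+D: size 16, file count 17, value 58
- A+B+C: size 27, file count 20, value 51
- B+C: size 15, file count 14, value 48
Best: 58 pts.

58 pts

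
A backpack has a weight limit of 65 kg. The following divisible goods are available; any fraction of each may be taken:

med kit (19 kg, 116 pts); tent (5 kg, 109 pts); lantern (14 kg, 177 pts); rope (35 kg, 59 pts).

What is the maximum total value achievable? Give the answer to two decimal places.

447.51

Take in order of value per unit:
- tent (109/5 per unit): all 5 → value 109, running total 109.00
- lantern (177/14 per unit): all 14 → value 177, running total 286.00
- med kit (116/19 per unit): all 19 → value 116, running total 402.00
- rope (59/35 per unit): 27 of 35 → value 27×59/35 = 45.5143, running total 447.51
Total 447.51.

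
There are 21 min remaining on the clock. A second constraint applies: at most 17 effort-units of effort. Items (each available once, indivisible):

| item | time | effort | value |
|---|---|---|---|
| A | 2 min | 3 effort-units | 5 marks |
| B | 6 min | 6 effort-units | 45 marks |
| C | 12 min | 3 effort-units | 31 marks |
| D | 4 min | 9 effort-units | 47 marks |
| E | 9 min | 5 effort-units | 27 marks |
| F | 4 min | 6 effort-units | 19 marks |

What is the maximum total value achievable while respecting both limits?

92 marks

Feasible sets respecting both limits:
- B+D: time 10, effort 15, value 92
- B+E+F: time 19, effort 17, value 91
- A+C+D: time 18, effort 15, value 83
Best: 92 marks.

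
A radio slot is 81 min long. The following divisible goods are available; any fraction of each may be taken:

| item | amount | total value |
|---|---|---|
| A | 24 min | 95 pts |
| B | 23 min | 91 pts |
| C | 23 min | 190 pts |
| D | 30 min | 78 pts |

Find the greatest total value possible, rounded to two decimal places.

404.60

Take in order of value per unit:
- C (190/23 per unit): all 23 → value 190, running total 190.00
- A (95/24 per unit): all 24 → value 95, running total 285.00
- B (91/23 per unit): all 23 → value 91, running total 376.00
- D (78/30 per unit): 11 of 30 → value 11×78/30 = 28.6000, running total 404.60
Total 404.60.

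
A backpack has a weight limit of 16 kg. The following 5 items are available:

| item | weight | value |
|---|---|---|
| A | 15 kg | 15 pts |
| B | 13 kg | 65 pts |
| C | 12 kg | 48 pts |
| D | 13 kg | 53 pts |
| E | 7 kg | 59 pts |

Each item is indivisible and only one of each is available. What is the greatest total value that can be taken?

65 pts

Check high-value combinations within 16 kg:
- B: weight 13, value 65
- E: weight 7, value 59
- D: weight 13, value 53
Best: 65 pts.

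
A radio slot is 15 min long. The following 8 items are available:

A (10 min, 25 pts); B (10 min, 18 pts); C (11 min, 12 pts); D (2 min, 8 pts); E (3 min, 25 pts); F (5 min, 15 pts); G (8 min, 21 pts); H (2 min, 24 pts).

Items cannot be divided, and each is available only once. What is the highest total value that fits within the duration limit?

Check high-value combinations within 15 min:
- D+E+G+H: duration 2+3+8+2=15, value 8+25+21+24=78
- A+E+H: duration 10+3+2=15, value 25+25+24=74
- D+E+F+H: duration 2+3+5+2=12, value 8+25+15+24=72
- E+G+H: duration 3+8+2=13, value 25+21+24=70
Best: 78 pts.

78 pts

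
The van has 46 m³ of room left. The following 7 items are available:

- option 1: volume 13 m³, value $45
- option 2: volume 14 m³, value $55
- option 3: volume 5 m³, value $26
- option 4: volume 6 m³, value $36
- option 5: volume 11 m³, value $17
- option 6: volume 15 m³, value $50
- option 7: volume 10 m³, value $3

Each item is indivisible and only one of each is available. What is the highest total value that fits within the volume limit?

$167

Check high-value combinations within 46 m³:
- option 2+option 3+option 4+option 6: volume 14+5+6+15=40, value 55+26+36+50=167
- option 1+option 2+option 3+option 4: volume 13+14+5+6=38, value 45+55+26+36=162
- option 2+option 4+option 5+option 6: volume 14+6+11+15=46, value 55+36+17+50=158
Best: $167.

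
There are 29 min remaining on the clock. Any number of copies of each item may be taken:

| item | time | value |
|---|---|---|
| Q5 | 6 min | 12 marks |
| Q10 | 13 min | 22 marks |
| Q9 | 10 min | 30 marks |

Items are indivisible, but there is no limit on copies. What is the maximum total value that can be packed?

72 marks

Best value-per-unit is Q9 at 30/10; filling with it alone gives 2×30 = 60.
Optimal mix: 1×Q5 + 2×Q9 → time 26, value 72.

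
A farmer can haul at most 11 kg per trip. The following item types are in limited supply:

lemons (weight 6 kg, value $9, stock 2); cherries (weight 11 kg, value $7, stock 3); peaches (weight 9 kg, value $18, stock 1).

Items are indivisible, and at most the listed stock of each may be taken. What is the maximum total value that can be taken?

$18

Best selections within weight 11 and stock limits:
- 1×peaches: weight 9, value 18
- 1×lemons: weight 6, value 9
- 1×cherries: weight 11, value 7
Best: $18.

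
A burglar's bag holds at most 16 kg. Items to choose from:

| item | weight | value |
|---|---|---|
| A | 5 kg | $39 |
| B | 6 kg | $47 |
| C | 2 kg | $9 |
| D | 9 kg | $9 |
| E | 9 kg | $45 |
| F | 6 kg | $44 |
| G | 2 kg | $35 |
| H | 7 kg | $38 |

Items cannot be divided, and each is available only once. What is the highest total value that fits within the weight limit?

$135

Check high-value combinations within 16 kg:
- B+C+F+G: weight 6+2+6+2=16, value 47+9+44+35=135
- A+B+C+G: weight 5+6+2+2=15, value 39+47+9+35=130
- A+C+F+G: weight 5+2+6+2=15, value 39+9+44+35=127
- B+F+G: weight 6+6+2=14, value 47+44+35=126
- A+B+G: weight 5+6+2=13, value 39+47+35=121
Best: $135.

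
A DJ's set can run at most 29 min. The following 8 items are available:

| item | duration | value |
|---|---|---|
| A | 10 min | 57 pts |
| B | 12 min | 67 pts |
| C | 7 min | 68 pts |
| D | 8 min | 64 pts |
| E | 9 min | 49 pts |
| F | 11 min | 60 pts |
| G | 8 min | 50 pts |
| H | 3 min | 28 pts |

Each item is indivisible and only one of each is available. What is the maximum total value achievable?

This is a 0/1 knapsack; check combinations near the capacity.
- C+D+F+H: duration 7+8+11+3=29, value 68+64+60+28=220
- A+C+D+H: duration 10+7+8+3=28, value 57+68+64+28=217
- C+D+G+H: duration 7+8+8+3=26, value 68+64+50+28=210
- C+D+E+H: duration 7+8+9+3=27, value 68+64+49+28=209
Best: 220 pts.

220 pts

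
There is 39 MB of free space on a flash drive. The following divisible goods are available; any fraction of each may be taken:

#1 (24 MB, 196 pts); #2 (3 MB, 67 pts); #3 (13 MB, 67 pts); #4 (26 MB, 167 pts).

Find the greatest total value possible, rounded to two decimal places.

Take in order of value per unit:
- #2 (67/3 per unit): all 3 → value 67, running total 67.00
- #1 (196/24 per unit): all 24 → value 196, running total 263.00
- #4 (167/26 per unit): 12 of 26 → value 12×167/26 = 77.0769, running total 340.08
Total 340.08.

340.08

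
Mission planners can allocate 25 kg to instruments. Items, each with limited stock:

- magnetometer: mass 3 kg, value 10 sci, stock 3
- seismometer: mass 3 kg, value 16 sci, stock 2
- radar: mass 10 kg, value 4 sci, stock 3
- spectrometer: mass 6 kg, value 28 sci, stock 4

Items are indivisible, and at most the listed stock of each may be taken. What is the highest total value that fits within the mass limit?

Best selections within mass 25 and stock limits:
- 2×seismometer + 3×spectrometer: mass 24, value 116
- 4×spectrometer: mass 24, value 112
Best: 116 sci.

116 sci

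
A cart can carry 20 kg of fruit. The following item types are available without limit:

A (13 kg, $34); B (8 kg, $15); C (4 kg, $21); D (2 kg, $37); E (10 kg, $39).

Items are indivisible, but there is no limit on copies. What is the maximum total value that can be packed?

Best value-per-unit is D at 37/2, and filling with it alone uses weight 10×2=20. No mix of the others beats 10×37 = 370.

$370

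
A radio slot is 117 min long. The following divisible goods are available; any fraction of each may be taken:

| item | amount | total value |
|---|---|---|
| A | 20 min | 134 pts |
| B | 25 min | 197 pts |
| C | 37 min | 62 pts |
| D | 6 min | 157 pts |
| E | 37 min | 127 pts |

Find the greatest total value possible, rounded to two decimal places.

Take in order of value per unit:
- D (157/6 per unit): all 6 → value 157, running total 157.00
- B (197/25 per unit): all 25 → value 197, running total 354.00
- A (134/20 per unit): all 20 → value 134, running total 488.00
- E (127/37 per unit): all 37 → value 127, running total 615.00
- C (62/37 per unit): 29 of 37 → value 29×62/37 = 48.5946, running total 663.59
Total 663.59.

663.59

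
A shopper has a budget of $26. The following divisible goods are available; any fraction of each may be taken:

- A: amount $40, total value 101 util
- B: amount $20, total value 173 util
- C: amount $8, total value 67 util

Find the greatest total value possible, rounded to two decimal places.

223.25

Take in order of value per unit:
- B (173/20 per unit): all 20 → value 173, running total 173.00
- C (67/8 per unit): 6 of 8 → value 6×67/8 = 50.2500, running total 223.25
Total 223.25.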